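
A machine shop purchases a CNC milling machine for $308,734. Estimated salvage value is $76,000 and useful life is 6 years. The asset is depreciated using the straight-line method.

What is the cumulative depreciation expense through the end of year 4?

$155,156

Depreciable base = $308,734 − $76,000 = $232,734.
Annual expense = $232,734 / 6 = $38,789.
End of year 1: book value $269,945.
End of year 2: book value $231,156.
End of year 3: book value $192,367.
End of year 4: book value $153,578.
Accumulated through year 4 = $308,734 − $153,578 = $155,156.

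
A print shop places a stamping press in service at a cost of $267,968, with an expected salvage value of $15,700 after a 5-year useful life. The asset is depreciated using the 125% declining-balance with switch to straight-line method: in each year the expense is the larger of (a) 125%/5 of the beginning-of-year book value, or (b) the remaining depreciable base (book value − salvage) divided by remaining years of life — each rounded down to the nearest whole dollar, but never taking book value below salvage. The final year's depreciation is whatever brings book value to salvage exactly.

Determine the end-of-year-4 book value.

Depreciable base = $267,968 − $15,700 = $252,268.
Year 1: DB = ⌊$267,968 × 125%/5⌋ = $66,992; SL = ⌊$252,268/5⌋ = $50,453 → take DB $66,992. Book value $200,976.
Year 2: DB = ⌊$200,976 × 125%/5⌋ = $50,244; SL = ⌊$185,276/4⌋ = $46,319 → take DB $50,244. Book value $150,732.
Year 3: DB = ⌊$150,732 × 125%/5⌋ = $37,683; SL = ⌊$135,032/3⌋ = $45,010 → take SL $45,010. Book value $105,722.
Year 4: DB = ⌊$105,722 × 125%/5⌋ = $26,430; SL = ⌊$90,022/2⌋ = $45,011 → take SL $45,011. Book value $60,711.

$60,711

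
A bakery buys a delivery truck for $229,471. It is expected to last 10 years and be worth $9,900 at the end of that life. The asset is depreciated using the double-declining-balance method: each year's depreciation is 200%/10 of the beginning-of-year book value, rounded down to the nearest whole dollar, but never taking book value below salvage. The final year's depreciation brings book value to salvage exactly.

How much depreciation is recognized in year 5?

$18,798

Depreciable base = $229,471 − $9,900 = $219,571.
Year 1: ⌊$229,471 × 200%/10⌋ = $45,894. Book value $183,577.
Year 2: ⌊$183,577 × 200%/10⌋ = $36,715. Book value $146,862.
Year 3: ⌊$146,862 × 200%/10⌋ = $29,372. Book value $117,490.
Year 4: ⌊$117,490 × 200%/10⌋ = $23,498. Book value $93,992.
Year 5: ⌊$93,992 × 200%/10⌋ = $18,798. Book value $75,194.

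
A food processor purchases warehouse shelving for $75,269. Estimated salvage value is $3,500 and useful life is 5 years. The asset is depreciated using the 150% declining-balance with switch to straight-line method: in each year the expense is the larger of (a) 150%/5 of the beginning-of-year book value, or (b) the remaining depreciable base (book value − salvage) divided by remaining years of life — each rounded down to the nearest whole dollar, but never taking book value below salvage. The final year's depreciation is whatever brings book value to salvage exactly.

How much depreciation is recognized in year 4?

$11,128

Depreciable base = $75,269 − $3,500 = $71,769.
Year 1: DB = ⌊$75,269 × 150%/5⌋ = $22,580; SL = ⌊$71,769/5⌋ = $14,353 → take DB $22,580. Book value $52,689.
Year 2: DB = ⌊$52,689 × 150%/5⌋ = $15,806; SL = ⌊$49,189/4⌋ = $12,297 → take DB $15,806. Book value $36,883.
Year 3: DB = ⌊$36,883 × 150%/5⌋ = $11,064; SL = ⌊$33,383/3⌋ = $11,127 → take SL $11,127. Book value $25,756.
Year 4: DB = ⌊$25,756 × 150%/5⌋ = $7,726; SL = ⌊$22,256/2⌋ = $11,128 → take SL $11,128. Book value $14,628.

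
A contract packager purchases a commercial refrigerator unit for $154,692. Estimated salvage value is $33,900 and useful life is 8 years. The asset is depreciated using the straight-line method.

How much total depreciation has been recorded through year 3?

$45,297

Depreciable base = $154,692 − $33,900 = $120,792.
Annual expense = $120,792 / 8 = $15,099.
End of year 1: book value $139,593.
End of year 2: book value $124,494.
End of year 3: book value $109,395.
Accumulated through year 3 = $154,692 − $109,395 = $45,297.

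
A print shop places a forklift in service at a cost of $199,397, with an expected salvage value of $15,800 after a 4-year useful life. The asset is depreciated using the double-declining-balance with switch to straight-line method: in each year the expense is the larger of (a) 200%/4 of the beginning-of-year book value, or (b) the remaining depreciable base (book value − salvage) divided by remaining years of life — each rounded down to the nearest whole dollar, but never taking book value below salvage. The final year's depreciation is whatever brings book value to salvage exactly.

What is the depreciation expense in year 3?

$24,925

Depreciable base = $199,397 − $15,800 = $183,597.
Year 1: DB = ⌊$199,397 × 200%/4⌋ = $99,698; SL = ⌊$183,597/4⌋ = $45,899 → take DB $99,698. Book value $99,699.
Year 2: DB = ⌊$99,699 × 200%/4⌋ = $49,849; SL = ⌊$83,899/3⌋ = $27,966 → take DB $49,849. Book value $49,850.
Year 3: DB = ⌊$49,850 × 200%/4⌋ = $24,925; SL = ⌊$34,050/2⌋ = $17,025 → take DB $24,925. Book value $24,925.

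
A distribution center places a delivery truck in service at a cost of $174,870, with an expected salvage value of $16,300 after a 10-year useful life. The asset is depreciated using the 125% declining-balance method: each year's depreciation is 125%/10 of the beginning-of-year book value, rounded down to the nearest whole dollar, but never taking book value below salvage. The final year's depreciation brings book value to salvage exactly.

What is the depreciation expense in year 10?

Depreciable base = $174,870 − $16,300 = $158,570.
Year 1: ⌊$174,870 × 125%/10⌋ = $21,858. Book value $153,012.
Year 2: ⌊$153,012 × 125%/10⌋ = $19,126. Book value $133,886.
Year 3: ⌊$133,886 × 125%/10⌋ = $16,735. Book value $117,151.
Year 4: ⌊$117,151 × 125%/10⌋ = $14,643. Book value $102,508.
Year 5: ⌊$102,508 × 125%/10⌋ = $12,813. Book value $89,695.
Year 6: ⌊$89,695 × 125%/10⌋ = $11,211. Book value $78,484.
Year 7: ⌊$78,484 × 125%/10⌋ = $9,810. Book value $68,674.
Year 8: ⌊$68,674 × 125%/10⌋ = $8,584. Book value $60,090.
Year 9: ⌊$60,090 × 125%/10⌋ = $7,511. Book value $52,579.
Year 10 (final): $52,579 − $16,300 = $36,279. Book value $16,300.

$36,279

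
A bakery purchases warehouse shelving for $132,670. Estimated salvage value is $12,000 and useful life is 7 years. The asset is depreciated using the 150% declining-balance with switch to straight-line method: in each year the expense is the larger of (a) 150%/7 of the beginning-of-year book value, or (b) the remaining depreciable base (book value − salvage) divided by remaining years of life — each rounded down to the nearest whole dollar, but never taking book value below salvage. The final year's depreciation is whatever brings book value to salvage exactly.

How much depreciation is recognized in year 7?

Depreciable base = $132,670 − $12,000 = $120,670.
Year 1: DB = ⌊$132,670 × 150%/7⌋ = $28,429; SL = ⌊$120,670/7⌋ = $17,238 → take DB $28,429. Book value $104,241.
Year 2: DB = ⌊$104,241 × 150%/7⌋ = $22,337; SL = ⌊$92,241/6⌋ = $15,373 → take DB $22,337. Book value $81,904.
Year 3: DB = ⌊$81,904 × 150%/7⌋ = $17,550; SL = ⌊$69,904/5⌋ = $13,980 → take DB $17,550. Book value $64,354.
Year 4: DB = ⌊$64,354 × 150%/7⌋ = $13,790; SL = ⌊$52,354/4⌋ = $13,088 → take DB $13,790. Book value $50,564.
Year 5: DB = ⌊$50,564 × 150%/7⌋ = $10,835; SL = ⌊$38,564/3⌋ = $12,854 → take SL $12,854. Book value $37,710.
Year 6: DB = ⌊$37,710 × 150%/7⌋ = $8,080; SL = ⌊$25,710/2⌋ = $12,855 → take SL $12,855. Book value $24,855.
Year 7 (final): $24,855 − $12,000 = $12,855. Book value $12,000.

$12,855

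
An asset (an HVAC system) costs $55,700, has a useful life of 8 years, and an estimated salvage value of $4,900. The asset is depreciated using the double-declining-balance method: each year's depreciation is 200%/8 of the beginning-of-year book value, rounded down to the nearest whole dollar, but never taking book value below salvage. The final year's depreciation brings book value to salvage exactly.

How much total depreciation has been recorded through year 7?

$48,263

Depreciable base = $55,700 − $4,900 = $50,800.
Year 1: ⌊$55,700 × 200%/8⌋ = $13,925. Book value $41,775.
Year 2: ⌊$41,775 × 200%/8⌋ = $10,443. Book value $31,332.
Year 3: ⌊$31,332 × 200%/8⌋ = $7,833. Book value $23,499.
Year 4: ⌊$23,499 × 200%/8⌋ = $5,874. Book value $17,625.
Year 5: ⌊$17,625 × 200%/8⌋ = $4,406. Book value $13,219.
Year 6: ⌊$13,219 × 200%/8⌋ = $3,304. Book value $9,915.
Year 7: ⌊$9,915 × 200%/8⌋ = $2,478. Book value $7,437.
Accumulated through year 7 = $55,700 − $7,437 = $48,263.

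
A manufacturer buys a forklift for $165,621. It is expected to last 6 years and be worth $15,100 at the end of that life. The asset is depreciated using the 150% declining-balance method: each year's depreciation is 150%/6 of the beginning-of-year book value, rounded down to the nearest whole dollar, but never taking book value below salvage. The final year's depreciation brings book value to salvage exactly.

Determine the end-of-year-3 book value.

Depreciable base = $165,621 − $15,100 = $150,521.
Year 1: ⌊$165,621 × 150%/6⌋ = $41,405. Book value $124,216.
Year 2: ⌊$124,216 × 150%/6⌋ = $31,054. Book value $93,162.
Year 3: ⌊$93,162 × 150%/6⌋ = $23,290. Book value $69,872.

$69,872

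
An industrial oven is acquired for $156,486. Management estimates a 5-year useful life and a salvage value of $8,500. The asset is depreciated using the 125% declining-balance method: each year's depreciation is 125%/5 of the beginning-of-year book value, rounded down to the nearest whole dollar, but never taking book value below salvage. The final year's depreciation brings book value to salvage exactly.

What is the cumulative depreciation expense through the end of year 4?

Depreciable base = $156,486 − $8,500 = $147,986.
Year 1: ⌊$156,486 × 125%/5⌋ = $39,121. Book value $117,365.
Year 2: ⌊$117,365 × 125%/5⌋ = $29,341. Book value $88,024.
Year 3: ⌊$88,024 × 125%/5⌋ = $22,006. Book value $66,018.
Year 4: ⌊$66,018 × 125%/5⌋ = $16,504. Book value $49,514.
Accumulated through year 4 = $156,486 − $49,514 = $106,972.

$106,972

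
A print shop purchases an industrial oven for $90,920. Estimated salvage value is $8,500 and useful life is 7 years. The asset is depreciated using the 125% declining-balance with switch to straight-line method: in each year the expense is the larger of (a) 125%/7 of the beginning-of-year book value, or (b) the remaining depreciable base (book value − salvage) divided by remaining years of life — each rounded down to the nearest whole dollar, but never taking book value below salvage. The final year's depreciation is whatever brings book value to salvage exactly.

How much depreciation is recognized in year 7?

$10,474

Depreciable base = $90,920 − $8,500 = $82,420.
Year 1: DB = ⌊$90,920 × 125%/7⌋ = $16,235; SL = ⌊$82,420/7⌋ = $11,774 → take DB $16,235. Book value $74,685.
Year 2: DB = ⌊$74,685 × 125%/7⌋ = $13,336; SL = ⌊$66,185/6⌋ = $11,030 → take DB $13,336. Book value $61,349.
Year 3: DB = ⌊$61,349 × 125%/7⌋ = $10,955; SL = ⌊$52,849/5⌋ = $10,569 → take DB $10,955. Book value $50,394.
Year 4: DB = ⌊$50,394 × 125%/7⌋ = $8,998; SL = ⌊$41,894/4⌋ = $10,473 → take SL $10,473. Book value $39,921.
Year 5: DB = ⌊$39,921 × 125%/7⌋ = $7,128; SL = ⌊$31,421/3⌋ = $10,473 → take SL $10,473. Book value $29,448.
Year 6: DB = ⌊$29,448 × 125%/7⌋ = $5,258; SL = ⌊$20,948/2⌋ = $10,474 → take SL $10,474. Book value $18,974.
Year 7 (final): $18,974 − $8,500 = $10,474. Book value $8,500.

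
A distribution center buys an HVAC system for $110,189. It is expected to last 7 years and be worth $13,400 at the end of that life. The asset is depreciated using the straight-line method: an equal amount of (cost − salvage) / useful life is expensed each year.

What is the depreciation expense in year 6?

$13,827

Depreciable base = $110,189 − $13,400 = $96,789.
Annual expense = $96,789 / 7 = $13,827.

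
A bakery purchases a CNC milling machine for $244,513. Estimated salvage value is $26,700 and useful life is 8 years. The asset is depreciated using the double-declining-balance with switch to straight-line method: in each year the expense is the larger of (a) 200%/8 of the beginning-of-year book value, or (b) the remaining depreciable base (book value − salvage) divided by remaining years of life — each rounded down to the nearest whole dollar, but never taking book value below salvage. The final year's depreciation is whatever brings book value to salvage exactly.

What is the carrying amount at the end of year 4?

$77,367

Depreciable base = $244,513 − $26,700 = $217,813.
Year 1: DB = ⌊$244,513 × 200%/8⌋ = $61,128; SL = ⌊$217,813/8⌋ = $27,226 → take DB $61,128. Book value $183,385.
Year 2: DB = ⌊$183,385 × 200%/8⌋ = $45,846; SL = ⌊$156,685/7⌋ = $22,383 → take DB $45,846. Book value $137,539.
Year 3: DB = ⌊$137,539 × 200%/8⌋ = $34,384; SL = ⌊$110,839/6⌋ = $18,473 → take DB $34,384. Book value $103,155.
Year 4: DB = ⌊$103,155 × 200%/8⌋ = $25,788; SL = ⌊$76,455/5⌋ = $15,291 → take DB $25,788. Book value $77,367.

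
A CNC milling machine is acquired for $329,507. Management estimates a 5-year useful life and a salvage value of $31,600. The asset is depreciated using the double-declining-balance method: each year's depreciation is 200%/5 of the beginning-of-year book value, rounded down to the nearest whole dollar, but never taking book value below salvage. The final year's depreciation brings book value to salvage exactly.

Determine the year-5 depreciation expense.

Depreciable base = $329,507 − $31,600 = $297,907.
Year 1: ⌊$329,507 × 200%/5⌋ = $131,802. Book value $197,705.
Year 2: ⌊$197,705 × 200%/5⌋ = $79,082. Book value $118,623.
Year 3: ⌊$118,623 × 200%/5⌋ = $47,449. Book value $71,174.
Year 4: ⌊$71,174 × 200%/5⌋ = $28,469. Book value $42,705.
Year 5 (final): $42,705 − $31,600 = $11,105. Book value $31,600.

$11,105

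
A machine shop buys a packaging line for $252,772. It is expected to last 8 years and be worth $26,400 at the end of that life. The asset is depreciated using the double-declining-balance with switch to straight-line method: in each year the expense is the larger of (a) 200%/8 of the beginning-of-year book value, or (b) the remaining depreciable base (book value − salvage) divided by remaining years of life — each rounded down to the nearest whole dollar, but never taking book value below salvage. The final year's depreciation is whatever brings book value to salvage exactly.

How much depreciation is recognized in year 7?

$11,247

Depreciable base = $252,772 − $26,400 = $226,372.
Year 1: DB = ⌊$252,772 × 200%/8⌋ = $63,193; SL = ⌊$226,372/8⌋ = $28,296 → take DB $63,193. Book value $189,579.
Year 2: DB = ⌊$189,579 × 200%/8⌋ = $47,394; SL = ⌊$163,179/7⌋ = $23,311 → take DB $47,394. Book value $142,185.
Year 3: DB = ⌊$142,185 × 200%/8⌋ = $35,546; SL = ⌊$115,785/6⌋ = $19,297 → take DB $35,546. Book value $106,639.
Year 4: DB = ⌊$106,639 × 200%/8⌋ = $26,659; SL = ⌊$80,239/5⌋ = $16,047 → take DB $26,659. Book value $79,980.
Year 5: DB = ⌊$79,980 × 200%/8⌋ = $19,995; SL = ⌊$53,580/4⌋ = $13,395 → take DB $19,995. Book value $59,985.
Year 6: DB = ⌊$59,985 × 200%/8⌋ = $14,996; SL = ⌊$33,585/3⌋ = $11,195 → take DB $14,996. Book value $44,989.
Year 7: DB = ⌊$44,989 × 200%/8⌋ = $11,247; SL = ⌊$18,589/2⌋ = $9,294 → take DB $11,247. Book value $33,742.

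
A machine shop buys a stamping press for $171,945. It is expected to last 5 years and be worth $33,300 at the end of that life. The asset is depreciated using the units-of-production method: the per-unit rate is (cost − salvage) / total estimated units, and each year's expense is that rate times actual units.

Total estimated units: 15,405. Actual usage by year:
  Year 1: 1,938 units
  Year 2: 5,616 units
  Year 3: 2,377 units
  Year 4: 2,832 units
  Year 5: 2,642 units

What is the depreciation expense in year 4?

$25,488

Depreciable base = $171,945 − $33,300 = $138,645.
Rate = $138,645 / 15,405 units = $9 per unit.
Year 1: 1,938 × $9 = $17,442. Book value $154,503.
Year 2: 5,616 × $9 = $50,544. Book value $103,959.
Year 3: 2,377 × $9 = $21,393. Book value $82,566.
Year 4: 2,832 × $9 = $25,488. Book value $57,078.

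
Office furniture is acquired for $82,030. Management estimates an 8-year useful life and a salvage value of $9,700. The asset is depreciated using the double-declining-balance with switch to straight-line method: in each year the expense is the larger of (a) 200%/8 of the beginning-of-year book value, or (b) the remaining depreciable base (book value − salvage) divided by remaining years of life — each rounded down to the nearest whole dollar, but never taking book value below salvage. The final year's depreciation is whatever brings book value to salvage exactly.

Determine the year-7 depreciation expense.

$3,650

Depreciable base = $82,030 − $9,700 = $72,330.
Year 1: DB = ⌊$82,030 × 200%/8⌋ = $20,507; SL = ⌊$72,330/8⌋ = $9,041 → take DB $20,507. Book value $61,523.
Year 2: DB = ⌊$61,523 × 200%/8⌋ = $15,380; SL = ⌊$51,823/7⌋ = $7,403 → take DB $15,380. Book value $46,143.
Year 3: DB = ⌊$46,143 × 200%/8⌋ = $11,535; SL = ⌊$36,443/6⌋ = $6,073 → take DB $11,535. Book value $34,608.
Year 4: DB = ⌊$34,608 × 200%/8⌋ = $8,652; SL = ⌊$24,908/5⌋ = $4,981 → take DB $8,652. Book value $25,956.
Year 5: DB = ⌊$25,956 × 200%/8⌋ = $6,489; SL = ⌊$16,256/4⌋ = $4,064 → take DB $6,489. Book value $19,467.
Year 6: DB = ⌊$19,467 × 200%/8⌋ = $4,866; SL = ⌊$9,767/3⌋ = $3,255 → take DB $4,866. Book value $14,601.
Year 7: DB = ⌊$14,601 × 200%/8⌋ = $3,650; SL = ⌊$4,901/2⌋ = $2,450 → take DB $3,650. Book value $10,951.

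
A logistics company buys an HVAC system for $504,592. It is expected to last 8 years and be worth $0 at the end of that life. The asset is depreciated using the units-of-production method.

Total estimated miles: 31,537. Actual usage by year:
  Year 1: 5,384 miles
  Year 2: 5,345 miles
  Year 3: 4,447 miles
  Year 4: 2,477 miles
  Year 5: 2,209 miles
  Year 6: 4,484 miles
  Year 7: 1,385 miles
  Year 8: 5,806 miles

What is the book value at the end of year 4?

Depreciable base = $504,592 − $0 = $504,592.
Rate = $504,592 / 31,537 miles = $16 per mile.
Year 1: 5,384 × $16 = $86,144. Book value $418,448.
Year 2: 5,345 × $16 = $85,520. Book value $332,928.
Year 3: 4,447 × $16 = $71,152. Book value $261,776.
Year 4: 2,477 × $16 = $39,632. Book value $222,144.

$222,144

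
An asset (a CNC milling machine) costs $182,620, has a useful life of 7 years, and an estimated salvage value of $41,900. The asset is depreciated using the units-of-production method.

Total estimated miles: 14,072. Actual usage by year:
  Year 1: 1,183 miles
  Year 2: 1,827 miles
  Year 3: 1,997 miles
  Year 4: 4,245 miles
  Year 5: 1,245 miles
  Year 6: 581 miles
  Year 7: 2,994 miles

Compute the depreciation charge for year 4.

$42,450

Depreciable base = $182,620 − $41,900 = $140,720.
Rate = $140,720 / 14,072 miles = $10 per mile.
Year 1: 1,183 × $10 = $11,830. Book value $170,790.
Year 2: 1,827 × $10 = $18,270. Book value $152,520.
Year 3: 1,997 × $10 = $19,970. Book value $132,550.
Year 4: 4,245 × $10 = $42,450. Book value $90,100.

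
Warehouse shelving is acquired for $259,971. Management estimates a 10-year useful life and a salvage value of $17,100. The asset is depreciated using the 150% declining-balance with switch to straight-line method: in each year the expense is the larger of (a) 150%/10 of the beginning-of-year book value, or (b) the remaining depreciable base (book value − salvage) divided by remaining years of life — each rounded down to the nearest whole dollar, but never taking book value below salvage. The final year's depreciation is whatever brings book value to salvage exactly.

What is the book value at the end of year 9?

$36,751

Depreciable base = $259,971 − $17,100 = $242,871.
Year 1: DB = ⌊$259,971 × 150%/10⌋ = $38,995; SL = ⌊$242,871/10⌋ = $24,287 → take DB $38,995. Book value $220,976.
Year 2: DB = ⌊$220,976 × 150%/10⌋ = $33,146; SL = ⌊$203,876/9⌋ = $22,652 → take DB $33,146. Book value $187,830.
Year 3: DB = ⌊$187,830 × 150%/10⌋ = $28,174; SL = ⌊$170,730/8⌋ = $21,341 → take DB $28,174. Book value $159,656.
Year 4: DB = ⌊$159,656 × 150%/10⌋ = $23,948; SL = ⌊$142,556/7⌋ = $20,365 → take DB $23,948. Book value $135,708.
Year 5: DB = ⌊$135,708 × 150%/10⌋ = $20,356; SL = ⌊$118,608/6⌋ = $19,768 → take DB $20,356. Book value $115,352.
Year 6: DB = ⌊$115,352 × 150%/10⌋ = $17,302; SL = ⌊$98,252/5⌋ = $19,650 → take SL $19,650. Book value $95,702.
Year 7: DB = ⌊$95,702 × 150%/10⌋ = $14,355; SL = ⌊$78,602/4⌋ = $19,650 → take SL $19,650. Book value $76,052.
Year 8: DB = ⌊$76,052 × 150%/10⌋ = $11,407; SL = ⌊$58,952/3⌋ = $19,650 → take SL $19,650. Book value $56,402.
Year 9: DB = ⌊$56,402 × 150%/10⌋ = $8,460; SL = ⌊$39,302/2⌋ = $19,651 → take SL $19,651. Book value $36,751.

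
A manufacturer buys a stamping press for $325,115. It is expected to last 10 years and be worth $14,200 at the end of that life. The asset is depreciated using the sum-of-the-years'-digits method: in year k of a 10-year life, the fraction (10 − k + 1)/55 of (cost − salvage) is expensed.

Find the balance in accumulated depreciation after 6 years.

$254,385

Depreciable base = $325,115 − $14,200 = $310,915.
Sum of the years' digits = 10+9+8+7+6+5+4+3+2+1 = 55.
Year 1: $310,915 × 10/55 = $56,530. Book value $268,585.
Year 2: $310,915 × 9/55 = $50,877. Book value $217,708.
Year 3: $310,915 × 8/55 = $45,224. Book value $172,484.
Year 4: $310,915 × 7/55 = $39,571. Book value $132,913.
Year 5: $310,915 × 6/55 = $33,918. Book value $98,995.
Year 6: $310,915 × 5/55 = $28,265. Book value $70,730.
Accumulated through year 6 = $325,115 − $70,730 = $254,385.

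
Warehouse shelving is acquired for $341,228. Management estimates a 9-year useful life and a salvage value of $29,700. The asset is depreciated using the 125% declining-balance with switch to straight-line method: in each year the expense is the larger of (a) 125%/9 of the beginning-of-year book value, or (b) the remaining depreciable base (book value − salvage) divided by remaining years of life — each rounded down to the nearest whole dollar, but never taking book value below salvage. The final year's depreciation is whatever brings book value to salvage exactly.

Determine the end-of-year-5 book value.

$155,156

Depreciable base = $341,228 − $29,700 = $311,528.
Year 1: DB = ⌊$341,228 × 125%/9⌋ = $47,392; SL = ⌊$311,528/9⌋ = $34,614 → take DB $47,392. Book value $293,836.
Year 2: DB = ⌊$293,836 × 125%/9⌋ = $40,810; SL = ⌊$264,136/8⌋ = $33,017 → take DB $40,810. Book value $253,026.
Year 3: DB = ⌊$253,026 × 125%/9⌋ = $35,142; SL = ⌊$223,326/7⌋ = $31,903 → take DB $35,142. Book value $217,884.
Year 4: DB = ⌊$217,884 × 125%/9⌋ = $30,261; SL = ⌊$188,184/6⌋ = $31,364 → take SL $31,364. Book value $186,520.
Year 5: DB = ⌊$186,520 × 125%/9⌋ = $25,905; SL = ⌊$156,820/5⌋ = $31,364 → take SL $31,364. Book value $155,156.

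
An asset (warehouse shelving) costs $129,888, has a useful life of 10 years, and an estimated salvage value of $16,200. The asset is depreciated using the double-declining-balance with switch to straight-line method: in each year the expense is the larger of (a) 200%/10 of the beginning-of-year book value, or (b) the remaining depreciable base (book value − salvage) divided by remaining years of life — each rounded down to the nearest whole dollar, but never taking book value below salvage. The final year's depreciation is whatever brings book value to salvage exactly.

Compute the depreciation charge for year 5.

$10,640

Depreciable base = $129,888 − $16,200 = $113,688.
Year 1: DB = ⌊$129,888 × 200%/10⌋ = $25,977; SL = ⌊$113,688/10⌋ = $11,368 → take DB $25,977. Book value $103,911.
Year 2: DB = ⌊$103,911 × 200%/10⌋ = $20,782; SL = ⌊$87,711/9⌋ = $9,745 → take DB $20,782. Book value $83,129.
Year 3: DB = ⌊$83,129 × 200%/10⌋ = $16,625; SL = ⌊$66,929/8⌋ = $8,366 → take DB $16,625. Book value $66,504.
Year 4: DB = ⌊$66,504 × 200%/10⌋ = $13,300; SL = ⌊$50,304/7⌋ = $7,186 → take DB $13,300. Book value $53,204.
Year 5: DB = ⌊$53,204 × 200%/10⌋ = $10,640; SL = ⌊$37,004/6⌋ = $6,167 → take DB $10,640. Book value $42,564.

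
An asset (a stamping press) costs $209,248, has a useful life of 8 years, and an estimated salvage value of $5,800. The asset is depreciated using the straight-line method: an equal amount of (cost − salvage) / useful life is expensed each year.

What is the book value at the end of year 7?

$31,231

Depreciable base = $209,248 − $5,800 = $203,448.
Annual expense = $203,448 / 8 = $25,431.
End of year 1: book value $183,817.
End of year 2: book value $158,386.
End of year 3: book value $132,955.
End of year 4: book value $107,524.
End of year 5: book value $82,093.
End of year 6: book value $56,662.
End of year 7: book value $31,231.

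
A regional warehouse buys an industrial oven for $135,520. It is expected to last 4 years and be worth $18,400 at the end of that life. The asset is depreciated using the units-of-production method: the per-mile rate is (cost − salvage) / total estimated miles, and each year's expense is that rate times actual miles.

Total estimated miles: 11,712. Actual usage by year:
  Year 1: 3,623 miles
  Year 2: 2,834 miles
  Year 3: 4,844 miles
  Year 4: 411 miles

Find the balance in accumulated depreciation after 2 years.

$64,570

Depreciable base = $135,520 − $18,400 = $117,120.
Rate = $117,120 / 11,712 miles = $10 per mile.
Year 1: 3,623 × $10 = $36,230. Book value $99,290.
Year 2: 2,834 × $10 = $28,340. Book value $70,950.
Accumulated through year 2 = $135,520 − $70,950 = $64,570.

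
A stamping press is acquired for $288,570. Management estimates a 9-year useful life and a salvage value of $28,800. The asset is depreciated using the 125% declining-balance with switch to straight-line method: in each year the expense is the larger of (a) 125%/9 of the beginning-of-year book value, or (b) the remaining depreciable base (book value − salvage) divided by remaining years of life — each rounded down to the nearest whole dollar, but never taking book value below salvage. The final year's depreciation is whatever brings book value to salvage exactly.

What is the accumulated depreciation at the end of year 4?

$130,220

Depreciable base = $288,570 − $28,800 = $259,770.
Year 1: DB = ⌊$288,570 × 125%/9⌋ = $40,079; SL = ⌊$259,770/9⌋ = $28,863 → take DB $40,079. Book value $248,491.
Year 2: DB = ⌊$248,491 × 125%/9⌋ = $34,512; SL = ⌊$219,691/8⌋ = $27,461 → take DB $34,512. Book value $213,979.
Year 3: DB = ⌊$213,979 × 125%/9⌋ = $29,719; SL = ⌊$185,179/7⌋ = $26,454 → take DB $29,719. Book value $184,260.
Year 4: DB = ⌊$184,260 × 125%/9⌋ = $25,591; SL = ⌊$155,460/6⌋ = $25,910 → take SL $25,910. Book value $158,350.
Accumulated through year 4 = $288,570 − $158,350 = $130,220.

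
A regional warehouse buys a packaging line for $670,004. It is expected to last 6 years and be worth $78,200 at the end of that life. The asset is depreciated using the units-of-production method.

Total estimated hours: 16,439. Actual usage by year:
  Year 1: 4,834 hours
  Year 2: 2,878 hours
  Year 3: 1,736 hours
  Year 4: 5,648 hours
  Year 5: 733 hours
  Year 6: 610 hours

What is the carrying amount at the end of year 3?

Depreciable base = $670,004 − $78,200 = $591,804.
Rate = $591,804 / 16,439 hours = $36 per hour.
Year 1: 4,834 × $36 = $174,024. Book value $495,980.
Year 2: 2,878 × $36 = $103,608. Book value $392,372.
Year 3: 1,736 × $36 = $62,496. Book value $329,876.

$329,876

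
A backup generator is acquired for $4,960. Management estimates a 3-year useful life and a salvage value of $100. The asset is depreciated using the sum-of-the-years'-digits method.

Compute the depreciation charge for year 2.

$1,620

Depreciable base = $4,960 − $100 = $4,860.
Sum of the years' digits = 3+2+1 = 6.
Year 1: $4,860 × 3/6 = $2,430. Book value $2,530.
Year 2: $4,860 × 2/6 = $1,620. Book value $910.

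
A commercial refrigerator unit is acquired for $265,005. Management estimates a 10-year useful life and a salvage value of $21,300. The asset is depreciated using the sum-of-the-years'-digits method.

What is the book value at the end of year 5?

$87,765

Depreciable base = $265,005 − $21,300 = $243,705.
Sum of the years' digits = 10+9+8+7+6+5+4+3+2+1 = 55.
Year 1: $243,705 × 10/55 = $44,310. Book value $220,695.
Year 2: $243,705 × 9/55 = $39,879. Book value $180,816.
Year 3: $243,705 × 8/55 = $35,448. Book value $145,368.
Year 4: $243,705 × 7/55 = $31,017. Book value $114,351.
Year 5: $243,705 × 6/55 = $26,586. Book value $87,765.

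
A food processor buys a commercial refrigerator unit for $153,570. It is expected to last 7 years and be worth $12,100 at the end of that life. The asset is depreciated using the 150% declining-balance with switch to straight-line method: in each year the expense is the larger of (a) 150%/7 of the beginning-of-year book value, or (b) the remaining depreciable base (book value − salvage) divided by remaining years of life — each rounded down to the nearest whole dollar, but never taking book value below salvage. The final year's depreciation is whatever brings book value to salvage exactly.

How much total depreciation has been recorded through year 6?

Depreciable base = $153,570 − $12,100 = $141,470.
Year 1: DB = ⌊$153,570 × 150%/7⌋ = $32,907; SL = ⌊$141,470/7⌋ = $20,210 → take DB $32,907. Book value $120,663.
Year 2: DB = ⌊$120,663 × 150%/7⌋ = $25,856; SL = ⌊$108,563/6⌋ = $18,093 → take DB $25,856. Book value $94,807.
Year 3: DB = ⌊$94,807 × 150%/7⌋ = $20,315; SL = ⌊$82,707/5⌋ = $16,541 → take DB $20,315. Book value $74,492.
Year 4: DB = ⌊$74,492 × 150%/7⌋ = $15,962; SL = ⌊$62,392/4⌋ = $15,598 → take DB $15,962. Book value $58,530.
Year 5: DB = ⌊$58,530 × 150%/7⌋ = $12,542; SL = ⌊$46,430/3⌋ = $15,476 → take SL $15,476. Book value $43,054.
Year 6: DB = ⌊$43,054 × 150%/7⌋ = $9,225; SL = ⌊$30,954/2⌋ = $15,477 → take SL $15,477. Book value $27,577.
Accumulated through year 6 = $153,570 − $27,577 = $125,993.

$125,993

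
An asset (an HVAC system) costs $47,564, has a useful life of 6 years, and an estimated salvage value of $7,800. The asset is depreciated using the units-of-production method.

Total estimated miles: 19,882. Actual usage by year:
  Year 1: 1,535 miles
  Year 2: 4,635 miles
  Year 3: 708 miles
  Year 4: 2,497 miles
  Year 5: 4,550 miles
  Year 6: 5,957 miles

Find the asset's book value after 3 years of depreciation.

Depreciable base = $47,564 − $7,800 = $39,764.
Rate = $39,764 / 19,882 miles = $2 per mile.
Year 1: 1,535 × $2 = $3,070. Book value $44,494.
Year 2: 4,635 × $2 = $9,270. Book value $35,224.
Year 3: 708 × $2 = $1,416. Book value $33,808.

$33,808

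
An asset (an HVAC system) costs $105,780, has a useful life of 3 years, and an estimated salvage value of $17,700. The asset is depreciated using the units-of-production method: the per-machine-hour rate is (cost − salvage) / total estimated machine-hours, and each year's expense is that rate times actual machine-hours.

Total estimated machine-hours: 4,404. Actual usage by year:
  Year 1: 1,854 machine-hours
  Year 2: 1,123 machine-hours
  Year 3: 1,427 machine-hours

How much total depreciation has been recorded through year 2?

Depreciable base = $105,780 − $17,700 = $88,080.
Rate = $88,080 / 4,404 machine-hours = $20 per machine-hour.
Year 1: 1,854 × $20 = $37,080. Book value $68,700.
Year 2: 1,123 × $20 = $22,460. Book value $46,240.
Accumulated through year 2 = $105,780 − $46,240 = $59,540.

$59,540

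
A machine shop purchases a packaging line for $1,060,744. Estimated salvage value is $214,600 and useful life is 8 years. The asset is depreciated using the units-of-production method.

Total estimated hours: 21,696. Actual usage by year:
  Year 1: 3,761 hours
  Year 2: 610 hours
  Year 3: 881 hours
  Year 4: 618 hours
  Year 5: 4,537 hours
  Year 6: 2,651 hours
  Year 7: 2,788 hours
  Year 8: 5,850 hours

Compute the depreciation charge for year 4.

Depreciable base = $1,060,744 − $214,600 = $846,144.
Rate = $846,144 / 21,696 hours = $39 per hour.
Year 1: 3,761 × $39 = $146,679. Book value $914,065.
Year 2: 610 × $39 = $23,790. Book value $890,275.
Year 3: 881 × $39 = $34,359. Book value $855,916.
Year 4: 618 × $39 = $24,102. Book value $831,814.

$24,102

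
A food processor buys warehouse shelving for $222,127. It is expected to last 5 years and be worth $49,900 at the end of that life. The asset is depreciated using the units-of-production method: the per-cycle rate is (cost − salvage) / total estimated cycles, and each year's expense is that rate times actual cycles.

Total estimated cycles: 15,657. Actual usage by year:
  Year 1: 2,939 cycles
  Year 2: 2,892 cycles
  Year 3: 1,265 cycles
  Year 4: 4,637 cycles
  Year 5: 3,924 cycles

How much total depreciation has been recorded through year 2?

$64,141

Depreciable base = $222,127 − $49,900 = $172,227.
Rate = $172,227 / 15,657 cycles = $11 per cycle.
Year 1: 2,939 × $11 = $32,329. Book value $189,798.
Year 2: 2,892 × $11 = $31,812. Book value $157,986.
Accumulated through year 2 = $222,127 − $157,986 = $64,141.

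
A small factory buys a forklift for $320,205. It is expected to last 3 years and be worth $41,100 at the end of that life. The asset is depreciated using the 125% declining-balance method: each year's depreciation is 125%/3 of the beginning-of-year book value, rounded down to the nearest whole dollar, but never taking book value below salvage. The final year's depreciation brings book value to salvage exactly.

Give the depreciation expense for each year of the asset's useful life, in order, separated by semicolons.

$133,418; $77,827; $67,860

Depreciable base = $320,205 − $41,100 = $279,105.
Year 1: ⌊$320,205 × 125%/3⌋ = $133,418. Book value $186,787.
Year 2: ⌊$186,787 × 125%/3⌋ = $77,827. Book value $108,960.
Year 3 (final): $108,960 − $41,100 = $67,860. Book value $41,100.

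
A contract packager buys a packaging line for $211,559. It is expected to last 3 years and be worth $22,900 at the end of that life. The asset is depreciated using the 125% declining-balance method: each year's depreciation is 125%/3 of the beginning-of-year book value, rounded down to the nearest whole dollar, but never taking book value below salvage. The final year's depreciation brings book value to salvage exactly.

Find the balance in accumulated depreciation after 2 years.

Depreciable base = $211,559 − $22,900 = $188,659.
Year 1: ⌊$211,559 × 125%/3⌋ = $88,149. Book value $123,410.
Year 2: ⌊$123,410 × 125%/3⌋ = $51,420. Book value $71,990.
Accumulated through year 2 = $211,559 − $71,990 = $139,569.

$139,569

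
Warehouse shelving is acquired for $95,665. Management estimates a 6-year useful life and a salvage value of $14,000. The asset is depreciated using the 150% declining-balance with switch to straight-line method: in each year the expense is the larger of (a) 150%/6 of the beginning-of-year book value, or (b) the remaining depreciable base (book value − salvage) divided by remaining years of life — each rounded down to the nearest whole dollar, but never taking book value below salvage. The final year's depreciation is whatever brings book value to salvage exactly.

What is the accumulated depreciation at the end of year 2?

Depreciable base = $95,665 − $14,000 = $81,665.
Year 1: DB = ⌊$95,665 × 150%/6⌋ = $23,916; SL = ⌊$81,665/6⌋ = $13,610 → take DB $23,916. Book value $71,749.
Year 2: DB = ⌊$71,749 × 150%/6⌋ = $17,937; SL = ⌊$57,749/5⌋ = $11,549 → take DB $17,937. Book value $53,812.
Accumulated through year 2 = $95,665 − $53,812 = $41,853.

$41,853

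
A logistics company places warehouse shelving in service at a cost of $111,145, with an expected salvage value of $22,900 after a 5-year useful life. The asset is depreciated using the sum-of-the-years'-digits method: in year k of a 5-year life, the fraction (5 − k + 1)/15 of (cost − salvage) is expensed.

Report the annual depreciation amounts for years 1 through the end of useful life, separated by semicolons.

Depreciable base = $111,145 − $22,900 = $88,245.
Sum of the years' digits = 5+4+3+2+1 = 15.
Year 1: $88,245 × 5/15 = $29,415. Book value $81,730.
Year 2: $88,245 × 4/15 = $23,532. Book value $58,198.
Year 3: $88,245 × 3/15 = $17,649. Book value $40,549.
Year 4: $88,245 × 2/15 = $11,766. Book value $28,783.
Year 5: $88,245 × 1/15 = $5,883. Book value $22,900.

$29,415; $23,532; $17,649; $11,766; $5,883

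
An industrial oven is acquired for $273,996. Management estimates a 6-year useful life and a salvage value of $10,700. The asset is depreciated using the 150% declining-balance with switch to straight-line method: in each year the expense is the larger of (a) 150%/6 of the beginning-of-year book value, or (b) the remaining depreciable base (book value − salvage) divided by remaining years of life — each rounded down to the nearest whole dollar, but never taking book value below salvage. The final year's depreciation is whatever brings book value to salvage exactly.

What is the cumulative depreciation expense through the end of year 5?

$228,331

Depreciable base = $273,996 − $10,700 = $263,296.
Year 1: DB = ⌊$273,996 × 150%/6⌋ = $68,499; SL = ⌊$263,296/6⌋ = $43,882 → take DB $68,499. Book value $205,497.
Year 2: DB = ⌊$205,497 × 150%/6⌋ = $51,374; SL = ⌊$194,797/5⌋ = $38,959 → take DB $51,374. Book value $154,123.
Year 3: DB = ⌊$154,123 × 150%/6⌋ = $38,530; SL = ⌊$143,423/4⌋ = $35,855 → take DB $38,530. Book value $115,593.
Year 4: DB = ⌊$115,593 × 150%/6⌋ = $28,898; SL = ⌊$104,893/3⌋ = $34,964 → take SL $34,964. Book value $80,629.
Year 5: DB = ⌊$80,629 × 150%/6⌋ = $20,157; SL = ⌊$69,929/2⌋ = $34,964 → take SL $34,964. Book value $45,665.
Accumulated through year 5 = $273,996 − $45,665 = $228,331.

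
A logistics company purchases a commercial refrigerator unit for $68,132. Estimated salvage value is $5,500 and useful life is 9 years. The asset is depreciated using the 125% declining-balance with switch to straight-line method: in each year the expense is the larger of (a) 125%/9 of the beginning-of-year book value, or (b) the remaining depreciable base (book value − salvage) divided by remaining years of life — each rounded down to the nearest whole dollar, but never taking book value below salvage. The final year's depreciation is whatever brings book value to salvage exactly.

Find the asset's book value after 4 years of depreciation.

$37,172

Depreciable base = $68,132 − $5,500 = $62,632.
Year 1: DB = ⌊$68,132 × 125%/9⌋ = $9,462; SL = ⌊$62,632/9⌋ = $6,959 → take DB $9,462. Book value $58,670.
Year 2: DB = ⌊$58,670 × 125%/9⌋ = $8,148; SL = ⌊$53,170/8⌋ = $6,646 → take DB $8,148. Book value $50,522.
Year 3: DB = ⌊$50,522 × 125%/9⌋ = $7,016; SL = ⌊$45,022/7⌋ = $6,431 → take DB $7,016. Book value $43,506.
Year 4: DB = ⌊$43,506 × 125%/9⌋ = $6,042; SL = ⌊$38,006/6⌋ = $6,334 → take SL $6,334. Book value $37,172.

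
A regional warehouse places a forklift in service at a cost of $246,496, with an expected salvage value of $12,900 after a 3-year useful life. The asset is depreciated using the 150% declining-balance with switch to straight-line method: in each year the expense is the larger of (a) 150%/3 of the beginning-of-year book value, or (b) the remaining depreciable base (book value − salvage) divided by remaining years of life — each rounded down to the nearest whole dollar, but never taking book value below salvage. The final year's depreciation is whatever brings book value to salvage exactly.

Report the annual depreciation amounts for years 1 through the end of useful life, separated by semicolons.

Depreciable base = $246,496 − $12,900 = $233,596.
Year 1: DB = ⌊$246,496 × 150%/3⌋ = $123,248; SL = ⌊$233,596/3⌋ = $77,865 → take DB $123,248. Book value $123,248.
Year 2: DB = ⌊$123,248 × 150%/3⌋ = $61,624; SL = ⌊$110,348/2⌋ = $55,174 → take DB $61,624. Book value $61,624.
Year 3 (final): $61,624 − $12,900 = $48,724. Book value $12,900.

$123,248; $61,624; $48,724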